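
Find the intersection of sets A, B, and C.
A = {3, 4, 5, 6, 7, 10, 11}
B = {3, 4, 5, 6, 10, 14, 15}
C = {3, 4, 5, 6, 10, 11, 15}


Set A = {3, 4, 5, 6, 7, 10, 11}
Set B = {3, 4, 5, 6, 10, 14, 15}
Set C = {3, 4, 5, 6, 10, 11, 15}
First, A ∩ B = {3, 4, 5, 6, 10}
Then, (A ∩ B) ∩ C = {3, 4, 5, 6, 10}

{3, 4, 5, 6, 10}


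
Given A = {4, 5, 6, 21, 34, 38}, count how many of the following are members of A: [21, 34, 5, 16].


Set A = {4, 5, 6, 21, 34, 38}
Candidates: [21, 34, 5, 16]
Check each candidate:
21 ∈ A, 34 ∈ A, 5 ∈ A, 16 ∉ A
Count of candidates in A: 3

3


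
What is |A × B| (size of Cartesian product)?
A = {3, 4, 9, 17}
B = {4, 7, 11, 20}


Set A = {3, 4, 9, 17} has 4 elements.
Set B = {4, 7, 11, 20} has 4 elements.
|A × B| = |A| × |B| = 4 × 4 = 16

16


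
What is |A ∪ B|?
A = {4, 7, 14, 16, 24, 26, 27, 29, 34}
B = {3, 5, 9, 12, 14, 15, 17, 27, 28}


Set A = {4, 7, 14, 16, 24, 26, 27, 29, 34}, |A| = 9
Set B = {3, 5, 9, 12, 14, 15, 17, 27, 28}, |B| = 9
A ∩ B = {14, 27}, |A ∩ B| = 2
|A ∪ B| = |A| + |B| - |A ∩ B| = 9 + 9 - 2 = 16

16


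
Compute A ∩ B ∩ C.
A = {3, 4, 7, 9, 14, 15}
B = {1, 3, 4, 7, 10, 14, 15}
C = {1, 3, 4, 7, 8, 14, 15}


Set A = {3, 4, 7, 9, 14, 15}
Set B = {1, 3, 4, 7, 10, 14, 15}
Set C = {1, 3, 4, 7, 8, 14, 15}
First, A ∩ B = {3, 4, 7, 14, 15}
Then, (A ∩ B) ∩ C = {3, 4, 7, 14, 15}

{3, 4, 7, 14, 15}


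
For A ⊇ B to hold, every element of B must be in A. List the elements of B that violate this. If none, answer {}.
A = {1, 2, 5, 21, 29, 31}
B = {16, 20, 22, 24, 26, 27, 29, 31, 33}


Set A = {1, 2, 5, 21, 29, 31}
Set B = {16, 20, 22, 24, 26, 27, 29, 31, 33}
Check each element of B against A:
16 ∉ A (include), 20 ∉ A (include), 22 ∉ A (include), 24 ∉ A (include), 26 ∉ A (include), 27 ∉ A (include), 29 ∈ A, 31 ∈ A, 33 ∉ A (include)
Elements of B not in A: {16, 20, 22, 24, 26, 27, 33}

{16, 20, 22, 24, 26, 27, 33}


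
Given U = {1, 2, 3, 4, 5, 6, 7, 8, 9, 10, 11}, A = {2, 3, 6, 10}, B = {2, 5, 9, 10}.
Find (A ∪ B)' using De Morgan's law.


U = {1, 2, 3, 4, 5, 6, 7, 8, 9, 10, 11}
A = {2, 3, 6, 10}, B = {2, 5, 9, 10}
A ∪ B = {2, 3, 5, 6, 9, 10}
(A ∪ B)' = U \ (A ∪ B) = {1, 4, 7, 8, 11}
Verification via A' ∩ B': A' = {1, 4, 5, 7, 8, 9, 11}, B' = {1, 3, 4, 6, 7, 8, 11}
A' ∩ B' = {1, 4, 7, 8, 11} ✓

{1, 4, 7, 8, 11}


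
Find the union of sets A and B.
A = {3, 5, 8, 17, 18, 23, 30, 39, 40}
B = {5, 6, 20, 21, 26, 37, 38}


Set A = {3, 5, 8, 17, 18, 23, 30, 39, 40}
Set B = {5, 6, 20, 21, 26, 37, 38}
A ∪ B includes all elements in either set.
Elements from A: {3, 5, 8, 17, 18, 23, 30, 39, 40}
Elements from B not already included: {6, 20, 21, 26, 37, 38}
A ∪ B = {3, 5, 6, 8, 17, 18, 20, 21, 23, 26, 30, 37, 38, 39, 40}

{3, 5, 6, 8, 17, 18, 20, 21, 23, 26, 30, 37, 38, 39, 40}


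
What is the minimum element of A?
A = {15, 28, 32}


Set A = {15, 28, 32}
Elements in ascending order: 15, 28, 32
The smallest element is 15.

15


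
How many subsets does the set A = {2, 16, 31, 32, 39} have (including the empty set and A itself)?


Set A = {2, 16, 31, 32, 39}
|A| = 5
The power set P(A) contains all subsets of A.
|P(A)| = 2^|A| = 2^5 = 32

32


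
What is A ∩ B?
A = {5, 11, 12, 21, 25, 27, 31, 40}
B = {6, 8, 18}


Set A = {5, 11, 12, 21, 25, 27, 31, 40}
Set B = {6, 8, 18}
A ∩ B includes only elements in both sets.
Check each element of A against B:
5 ✗, 11 ✗, 12 ✗, 21 ✗, 25 ✗, 27 ✗, 31 ✗, 40 ✗
A ∩ B = {}

{}


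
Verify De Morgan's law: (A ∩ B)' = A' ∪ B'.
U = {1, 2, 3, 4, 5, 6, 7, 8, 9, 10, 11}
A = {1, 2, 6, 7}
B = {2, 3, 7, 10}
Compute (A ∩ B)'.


U = {1, 2, 3, 4, 5, 6, 7, 8, 9, 10, 11}
A = {1, 2, 6, 7}, B = {2, 3, 7, 10}
A ∩ B = {2, 7}
(A ∩ B)' = U \ (A ∩ B) = {1, 3, 4, 5, 6, 8, 9, 10, 11}
Verification via A' ∪ B': A' = {3, 4, 5, 8, 9, 10, 11}, B' = {1, 4, 5, 6, 8, 9, 11}
A' ∪ B' = {1, 3, 4, 5, 6, 8, 9, 10, 11} ✓

{1, 3, 4, 5, 6, 8, 9, 10, 11}


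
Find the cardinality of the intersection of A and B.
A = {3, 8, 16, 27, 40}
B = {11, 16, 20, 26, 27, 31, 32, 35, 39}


Set A = {3, 8, 16, 27, 40}
Set B = {11, 16, 20, 26, 27, 31, 32, 35, 39}
A ∩ B = {16, 27}
|A ∩ B| = 2

2


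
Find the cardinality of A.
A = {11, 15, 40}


Set A = {11, 15, 40}
Listing elements: 11, 15, 40
Counting: 3 elements
|A| = 3

3


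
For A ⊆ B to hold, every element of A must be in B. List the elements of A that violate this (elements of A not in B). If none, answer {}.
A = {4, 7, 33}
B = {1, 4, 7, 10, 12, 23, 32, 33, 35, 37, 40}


Set A = {4, 7, 33}
Set B = {1, 4, 7, 10, 12, 23, 32, 33, 35, 37, 40}
Check each element of A against B:
4 ∈ B, 7 ∈ B, 33 ∈ B
Elements of A not in B: {}

{}


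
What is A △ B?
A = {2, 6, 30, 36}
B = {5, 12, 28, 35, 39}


Set A = {2, 6, 30, 36}
Set B = {5, 12, 28, 35, 39}
A △ B = (A \ B) ∪ (B \ A)
Elements in A but not B: {2, 6, 30, 36}
Elements in B but not A: {5, 12, 28, 35, 39}
A △ B = {2, 5, 6, 12, 28, 30, 35, 36, 39}

{2, 5, 6, 12, 28, 30, 35, 36, 39}


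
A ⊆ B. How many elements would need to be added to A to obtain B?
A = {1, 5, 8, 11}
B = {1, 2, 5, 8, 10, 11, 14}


Set A = {1, 5, 8, 11}, |A| = 4
Set B = {1, 2, 5, 8, 10, 11, 14}, |B| = 7
Since A ⊆ B: B \ A = {2, 10, 14}
|B| - |A| = 7 - 4 = 3

3


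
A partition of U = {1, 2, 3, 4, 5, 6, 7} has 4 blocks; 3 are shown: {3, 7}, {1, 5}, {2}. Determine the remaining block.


U = {1, 2, 3, 4, 5, 6, 7}
Shown blocks: {3, 7}, {1, 5}, {2}
A partition's blocks are pairwise disjoint and cover U, so the missing block = U \ (union of shown blocks).
Union of shown blocks: {1, 2, 3, 5, 7}
Missing block = U \ (union) = {4, 6}

{4, 6}


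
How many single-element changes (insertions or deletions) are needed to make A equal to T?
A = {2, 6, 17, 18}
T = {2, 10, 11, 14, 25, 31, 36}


Set A = {2, 6, 17, 18}
Set T = {2, 10, 11, 14, 25, 31, 36}
Elements to remove from A (in A, not in T): {6, 17, 18} → 3 removals
Elements to add to A (in T, not in A): {10, 11, 14, 25, 31, 36} → 6 additions
Total edits = 3 + 6 = 9

9


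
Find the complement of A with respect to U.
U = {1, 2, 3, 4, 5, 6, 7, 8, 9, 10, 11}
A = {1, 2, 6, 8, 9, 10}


Universal set U = {1, 2, 3, 4, 5, 6, 7, 8, 9, 10, 11}
Set A = {1, 2, 6, 8, 9, 10}
A' = U \ A = elements in U but not in A
Checking each element of U:
1 (in A, exclude), 2 (in A, exclude), 3 (not in A, include), 4 (not in A, include), 5 (not in A, include), 6 (in A, exclude), 7 (not in A, include), 8 (in A, exclude), 9 (in A, exclude), 10 (in A, exclude), 11 (not in A, include)
A' = {3, 4, 5, 7, 11}

{3, 4, 5, 7, 11}


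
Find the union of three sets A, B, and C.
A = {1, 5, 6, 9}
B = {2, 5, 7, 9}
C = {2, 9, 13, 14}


Set A = {1, 5, 6, 9}
Set B = {2, 5, 7, 9}
Set C = {2, 9, 13, 14}
First, A ∪ B = {1, 2, 5, 6, 7, 9}
Then, (A ∪ B) ∪ C = {1, 2, 5, 6, 7, 9, 13, 14}

{1, 2, 5, 6, 7, 9, 13, 14}


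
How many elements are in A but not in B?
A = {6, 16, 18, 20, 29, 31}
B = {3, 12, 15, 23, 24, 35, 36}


Set A = {6, 16, 18, 20, 29, 31}
Set B = {3, 12, 15, 23, 24, 35, 36}
A \ B = {6, 16, 18, 20, 29, 31}
|A \ B| = 6

6


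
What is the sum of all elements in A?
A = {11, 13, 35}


Set A = {11, 13, 35}
Sum = 11 + 13 + 35 = 59

59


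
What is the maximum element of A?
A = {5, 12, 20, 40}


Set A = {5, 12, 20, 40}
Elements in ascending order: 5, 12, 20, 40
The largest element is 40.

40


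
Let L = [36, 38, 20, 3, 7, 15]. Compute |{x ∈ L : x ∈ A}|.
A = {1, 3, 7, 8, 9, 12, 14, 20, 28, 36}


Set A = {1, 3, 7, 8, 9, 12, 14, 20, 28, 36}
Candidates: [36, 38, 20, 3, 7, 15]
Check each candidate:
36 ∈ A, 38 ∉ A, 20 ∈ A, 3 ∈ A, 7 ∈ A, 15 ∉ A
Count of candidates in A: 4

4


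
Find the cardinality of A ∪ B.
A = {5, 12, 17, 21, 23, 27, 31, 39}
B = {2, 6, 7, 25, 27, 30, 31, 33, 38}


Set A = {5, 12, 17, 21, 23, 27, 31, 39}, |A| = 8
Set B = {2, 6, 7, 25, 27, 30, 31, 33, 38}, |B| = 9
A ∩ B = {27, 31}, |A ∩ B| = 2
|A ∪ B| = |A| + |B| - |A ∩ B| = 8 + 9 - 2 = 15

15


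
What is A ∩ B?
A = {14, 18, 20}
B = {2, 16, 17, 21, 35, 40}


Set A = {14, 18, 20}
Set B = {2, 16, 17, 21, 35, 40}
A ∩ B includes only elements in both sets.
Check each element of A against B:
14 ✗, 18 ✗, 20 ✗
A ∩ B = {}

{}


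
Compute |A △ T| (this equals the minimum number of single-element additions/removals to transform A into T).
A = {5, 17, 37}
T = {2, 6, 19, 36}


Set A = {5, 17, 37}
Set T = {2, 6, 19, 36}
Elements to remove from A (in A, not in T): {5, 17, 37} → 3 removals
Elements to add to A (in T, not in A): {2, 6, 19, 36} → 4 additions
Total edits = 3 + 4 = 7

7


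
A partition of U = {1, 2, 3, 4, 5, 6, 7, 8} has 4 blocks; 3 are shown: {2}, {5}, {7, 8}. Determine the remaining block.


U = {1, 2, 3, 4, 5, 6, 7, 8}
Shown blocks: {2}, {5}, {7, 8}
A partition's blocks are pairwise disjoint and cover U, so the missing block = U \ (union of shown blocks).
Union of shown blocks: {2, 5, 7, 8}
Missing block = U \ (union) = {1, 3, 4, 6}

{1, 3, 4, 6}


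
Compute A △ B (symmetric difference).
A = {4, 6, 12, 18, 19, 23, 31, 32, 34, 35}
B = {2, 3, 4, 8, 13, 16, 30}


Set A = {4, 6, 12, 18, 19, 23, 31, 32, 34, 35}
Set B = {2, 3, 4, 8, 13, 16, 30}
A △ B = (A \ B) ∪ (B \ A)
Elements in A but not B: {6, 12, 18, 19, 23, 31, 32, 34, 35}
Elements in B but not A: {2, 3, 8, 13, 16, 30}
A △ B = {2, 3, 6, 8, 12, 13, 16, 18, 19, 23, 30, 31, 32, 34, 35}

{2, 3, 6, 8, 12, 13, 16, 18, 19, 23, 30, 31, 32, 34, 35}


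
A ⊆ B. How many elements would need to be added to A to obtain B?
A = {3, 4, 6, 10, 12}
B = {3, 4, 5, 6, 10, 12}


Set A = {3, 4, 6, 10, 12}, |A| = 5
Set B = {3, 4, 5, 6, 10, 12}, |B| = 6
Since A ⊆ B: B \ A = {5}
|B| - |A| = 6 - 5 = 1

1


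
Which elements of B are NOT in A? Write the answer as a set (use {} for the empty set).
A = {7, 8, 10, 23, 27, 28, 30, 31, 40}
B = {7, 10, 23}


Set A = {7, 8, 10, 23, 27, 28, 30, 31, 40}
Set B = {7, 10, 23}
Check each element of B against A:
7 ∈ A, 10 ∈ A, 23 ∈ A
Elements of B not in A: {}

{}


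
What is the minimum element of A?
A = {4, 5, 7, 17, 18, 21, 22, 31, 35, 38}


Set A = {4, 5, 7, 17, 18, 21, 22, 31, 35, 38}
Elements in ascending order: 4, 5, 7, 17, 18, 21, 22, 31, 35, 38
The smallest element is 4.

4


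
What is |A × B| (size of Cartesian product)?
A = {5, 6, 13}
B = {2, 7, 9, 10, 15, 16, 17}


Set A = {5, 6, 13} has 3 elements.
Set B = {2, 7, 9, 10, 15, 16, 17} has 7 elements.
|A × B| = |A| × |B| = 3 × 7 = 21

21


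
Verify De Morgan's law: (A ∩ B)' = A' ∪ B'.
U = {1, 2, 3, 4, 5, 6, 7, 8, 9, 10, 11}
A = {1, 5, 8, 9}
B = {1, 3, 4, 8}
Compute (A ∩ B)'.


U = {1, 2, 3, 4, 5, 6, 7, 8, 9, 10, 11}
A = {1, 5, 8, 9}, B = {1, 3, 4, 8}
A ∩ B = {1, 8}
(A ∩ B)' = U \ (A ∩ B) = {2, 3, 4, 5, 6, 7, 9, 10, 11}
Verification via A' ∪ B': A' = {2, 3, 4, 6, 7, 10, 11}, B' = {2, 5, 6, 7, 9, 10, 11}
A' ∪ B' = {2, 3, 4, 5, 6, 7, 9, 10, 11} ✓

{2, 3, 4, 5, 6, 7, 9, 10, 11}


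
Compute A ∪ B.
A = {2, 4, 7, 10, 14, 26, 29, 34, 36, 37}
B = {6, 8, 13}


Set A = {2, 4, 7, 10, 14, 26, 29, 34, 36, 37}
Set B = {6, 8, 13}
A ∪ B includes all elements in either set.
Elements from A: {2, 4, 7, 10, 14, 26, 29, 34, 36, 37}
Elements from B not already included: {6, 8, 13}
A ∪ B = {2, 4, 6, 7, 8, 10, 13, 14, 26, 29, 34, 36, 37}

{2, 4, 6, 7, 8, 10, 13, 14, 26, 29, 34, 36, 37}


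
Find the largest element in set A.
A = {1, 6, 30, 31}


Set A = {1, 6, 30, 31}
Elements in ascending order: 1, 6, 30, 31
The largest element is 31.

31


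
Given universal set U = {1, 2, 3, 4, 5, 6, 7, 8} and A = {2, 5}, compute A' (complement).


Universal set U = {1, 2, 3, 4, 5, 6, 7, 8}
Set A = {2, 5}
A' = U \ A = elements in U but not in A
Checking each element of U:
1 (not in A, include), 2 (in A, exclude), 3 (not in A, include), 4 (not in A, include), 5 (in A, exclude), 6 (not in A, include), 7 (not in A, include), 8 (not in A, include)
A' = {1, 3, 4, 6, 7, 8}

{1, 3, 4, 6, 7, 8}


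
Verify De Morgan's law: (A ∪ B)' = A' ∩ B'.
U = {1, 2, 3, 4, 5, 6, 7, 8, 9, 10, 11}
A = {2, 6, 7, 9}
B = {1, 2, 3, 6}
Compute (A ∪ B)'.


U = {1, 2, 3, 4, 5, 6, 7, 8, 9, 10, 11}
A = {2, 6, 7, 9}, B = {1, 2, 3, 6}
A ∪ B = {1, 2, 3, 6, 7, 9}
(A ∪ B)' = U \ (A ∪ B) = {4, 5, 8, 10, 11}
Verification via A' ∩ B': A' = {1, 3, 4, 5, 8, 10, 11}, B' = {4, 5, 7, 8, 9, 10, 11}
A' ∩ B' = {4, 5, 8, 10, 11} ✓

{4, 5, 8, 10, 11}


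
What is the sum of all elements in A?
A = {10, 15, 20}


Set A = {10, 15, 20}
Sum = 10 + 15 + 20 = 45

45


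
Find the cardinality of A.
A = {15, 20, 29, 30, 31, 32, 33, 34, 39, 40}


Set A = {15, 20, 29, 30, 31, 32, 33, 34, 39, 40}
Listing elements: 15, 20, 29, 30, 31, 32, 33, 34, 39, 40
Counting: 10 elements
|A| = 10

10


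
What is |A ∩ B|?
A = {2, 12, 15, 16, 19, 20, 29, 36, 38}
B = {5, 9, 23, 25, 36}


Set A = {2, 12, 15, 16, 19, 20, 29, 36, 38}
Set B = {5, 9, 23, 25, 36}
A ∩ B = {36}
|A ∩ B| = 1

1


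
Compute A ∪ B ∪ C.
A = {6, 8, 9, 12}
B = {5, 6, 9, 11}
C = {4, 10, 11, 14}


Set A = {6, 8, 9, 12}
Set B = {5, 6, 9, 11}
Set C = {4, 10, 11, 14}
First, A ∪ B = {5, 6, 8, 9, 11, 12}
Then, (A ∪ B) ∪ C = {4, 5, 6, 8, 9, 10, 11, 12, 14}

{4, 5, 6, 8, 9, 10, 11, 12, 14}


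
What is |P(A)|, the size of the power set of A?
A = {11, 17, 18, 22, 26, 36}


Set A = {11, 17, 18, 22, 26, 36}
|A| = 6
The power set P(A) contains all subsets of A.
|P(A)| = 2^|A| = 2^6 = 64

64


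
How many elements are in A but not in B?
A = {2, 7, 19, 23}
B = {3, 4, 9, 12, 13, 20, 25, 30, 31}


Set A = {2, 7, 19, 23}
Set B = {3, 4, 9, 12, 13, 20, 25, 30, 31}
A \ B = {2, 7, 19, 23}
|A \ B| = 4

4


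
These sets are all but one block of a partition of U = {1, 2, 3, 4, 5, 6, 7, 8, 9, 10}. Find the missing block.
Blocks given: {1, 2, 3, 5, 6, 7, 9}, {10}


U = {1, 2, 3, 4, 5, 6, 7, 8, 9, 10}
Shown blocks: {1, 2, 3, 5, 6, 7, 9}, {10}
A partition's blocks are pairwise disjoint and cover U, so the missing block = U \ (union of shown blocks).
Union of shown blocks: {1, 2, 3, 5, 6, 7, 9, 10}
Missing block = U \ (union) = {4, 8}

{4, 8}


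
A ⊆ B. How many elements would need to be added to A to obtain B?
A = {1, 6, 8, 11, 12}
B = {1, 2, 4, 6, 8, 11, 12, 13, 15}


Set A = {1, 6, 8, 11, 12}, |A| = 5
Set B = {1, 2, 4, 6, 8, 11, 12, 13, 15}, |B| = 9
Since A ⊆ B: B \ A = {2, 4, 13, 15}
|B| - |A| = 9 - 5 = 4

4


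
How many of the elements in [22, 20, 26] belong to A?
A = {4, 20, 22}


Set A = {4, 20, 22}
Candidates: [22, 20, 26]
Check each candidate:
22 ∈ A, 20 ∈ A, 26 ∉ A
Count of candidates in A: 2

2


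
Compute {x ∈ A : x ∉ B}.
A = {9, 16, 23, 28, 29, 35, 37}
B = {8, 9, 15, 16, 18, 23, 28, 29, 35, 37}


Set A = {9, 16, 23, 28, 29, 35, 37}
Set B = {8, 9, 15, 16, 18, 23, 28, 29, 35, 37}
Check each element of A against B:
9 ∈ B, 16 ∈ B, 23 ∈ B, 28 ∈ B, 29 ∈ B, 35 ∈ B, 37 ∈ B
Elements of A not in B: {}

{}


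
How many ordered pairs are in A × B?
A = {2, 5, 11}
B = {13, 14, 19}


Set A = {2, 5, 11} has 3 elements.
Set B = {13, 14, 19} has 3 elements.
|A × B| = |A| × |B| = 3 × 3 = 9

9


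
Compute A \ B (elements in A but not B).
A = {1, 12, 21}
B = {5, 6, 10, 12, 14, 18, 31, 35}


Set A = {1, 12, 21}
Set B = {5, 6, 10, 12, 14, 18, 31, 35}
A \ B includes elements in A that are not in B.
Check each element of A:
1 (not in B, keep), 12 (in B, remove), 21 (not in B, keep)
A \ B = {1, 21}

{1, 21}


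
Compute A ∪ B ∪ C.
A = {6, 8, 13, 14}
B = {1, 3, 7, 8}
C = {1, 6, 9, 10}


Set A = {6, 8, 13, 14}
Set B = {1, 3, 7, 8}
Set C = {1, 6, 9, 10}
First, A ∪ B = {1, 3, 6, 7, 8, 13, 14}
Then, (A ∪ B) ∪ C = {1, 3, 6, 7, 8, 9, 10, 13, 14}

{1, 3, 6, 7, 8, 9, 10, 13, 14}


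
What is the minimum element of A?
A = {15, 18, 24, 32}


Set A = {15, 18, 24, 32}
Elements in ascending order: 15, 18, 24, 32
The smallest element is 15.

15


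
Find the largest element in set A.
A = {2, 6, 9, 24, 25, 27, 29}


Set A = {2, 6, 9, 24, 25, 27, 29}
Elements in ascending order: 2, 6, 9, 24, 25, 27, 29
The largest element is 29.

29


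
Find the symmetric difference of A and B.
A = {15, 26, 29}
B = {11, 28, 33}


Set A = {15, 26, 29}
Set B = {11, 28, 33}
A △ B = (A \ B) ∪ (B \ A)
Elements in A but not B: {15, 26, 29}
Elements in B but not A: {11, 28, 33}
A △ B = {11, 15, 26, 28, 29, 33}

{11, 15, 26, 28, 29, 33}


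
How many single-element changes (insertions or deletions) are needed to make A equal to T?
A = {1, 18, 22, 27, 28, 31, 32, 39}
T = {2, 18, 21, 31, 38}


Set A = {1, 18, 22, 27, 28, 31, 32, 39}
Set T = {2, 18, 21, 31, 38}
Elements to remove from A (in A, not in T): {1, 22, 27, 28, 32, 39} → 6 removals
Elements to add to A (in T, not in A): {2, 21, 38} → 3 additions
Total edits = 6 + 3 = 9

9


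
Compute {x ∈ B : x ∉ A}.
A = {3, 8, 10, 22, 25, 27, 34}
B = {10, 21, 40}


Set A = {3, 8, 10, 22, 25, 27, 34}
Set B = {10, 21, 40}
Check each element of B against A:
10 ∈ A, 21 ∉ A (include), 40 ∉ A (include)
Elements of B not in A: {21, 40}

{21, 40}


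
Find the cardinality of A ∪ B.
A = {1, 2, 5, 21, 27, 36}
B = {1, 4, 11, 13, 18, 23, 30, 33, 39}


Set A = {1, 2, 5, 21, 27, 36}, |A| = 6
Set B = {1, 4, 11, 13, 18, 23, 30, 33, 39}, |B| = 9
A ∩ B = {1}, |A ∩ B| = 1
|A ∪ B| = |A| + |B| - |A ∩ B| = 6 + 9 - 1 = 14

14


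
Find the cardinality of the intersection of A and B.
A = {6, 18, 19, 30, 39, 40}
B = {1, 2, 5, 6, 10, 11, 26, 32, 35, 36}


Set A = {6, 18, 19, 30, 39, 40}
Set B = {1, 2, 5, 6, 10, 11, 26, 32, 35, 36}
A ∩ B = {6}
|A ∩ B| = 1

1


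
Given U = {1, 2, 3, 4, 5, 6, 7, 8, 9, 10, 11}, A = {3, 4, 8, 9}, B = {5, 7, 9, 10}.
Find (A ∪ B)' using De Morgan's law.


U = {1, 2, 3, 4, 5, 6, 7, 8, 9, 10, 11}
A = {3, 4, 8, 9}, B = {5, 7, 9, 10}
A ∪ B = {3, 4, 5, 7, 8, 9, 10}
(A ∪ B)' = U \ (A ∪ B) = {1, 2, 6, 11}
Verification via A' ∩ B': A' = {1, 2, 5, 6, 7, 10, 11}, B' = {1, 2, 3, 4, 6, 8, 11}
A' ∩ B' = {1, 2, 6, 11} ✓

{1, 2, 6, 11}


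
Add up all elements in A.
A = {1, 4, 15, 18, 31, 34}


Set A = {1, 4, 15, 18, 31, 34}
Sum = 1 + 4 + 15 + 18 + 31 + 34 = 103

103


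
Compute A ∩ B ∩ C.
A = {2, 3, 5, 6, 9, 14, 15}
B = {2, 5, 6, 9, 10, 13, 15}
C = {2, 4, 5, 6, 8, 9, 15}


Set A = {2, 3, 5, 6, 9, 14, 15}
Set B = {2, 5, 6, 9, 10, 13, 15}
Set C = {2, 4, 5, 6, 8, 9, 15}
First, A ∩ B = {2, 5, 6, 9, 15}
Then, (A ∩ B) ∩ C = {2, 5, 6, 9, 15}

{2, 5, 6, 9, 15}


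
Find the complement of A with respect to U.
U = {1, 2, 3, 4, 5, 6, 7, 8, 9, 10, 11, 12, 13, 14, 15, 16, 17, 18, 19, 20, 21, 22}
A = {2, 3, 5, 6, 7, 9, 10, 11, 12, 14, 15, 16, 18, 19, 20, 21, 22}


Universal set U = {1, 2, 3, 4, 5, 6, 7, 8, 9, 10, 11, 12, 13, 14, 15, 16, 17, 18, 19, 20, 21, 22}
Set A = {2, 3, 5, 6, 7, 9, 10, 11, 12, 14, 15, 16, 18, 19, 20, 21, 22}
A' = U \ A = elements in U but not in A
Checking each element of U:
1 (not in A, include), 2 (in A, exclude), 3 (in A, exclude), 4 (not in A, include), 5 (in A, exclude), 6 (in A, exclude), 7 (in A, exclude), 8 (not in A, include), 9 (in A, exclude), 10 (in A, exclude), 11 (in A, exclude), 12 (in A, exclude), 13 (not in A, include), 14 (in A, exclude), 15 (in A, exclude), 16 (in A, exclude), 17 (not in A, include), 18 (in A, exclude), 19 (in A, exclude), 20 (in A, exclude), 21 (in A, exclude), 22 (in A, exclude)
A' = {1, 4, 8, 13, 17}

{1, 4, 8, 13, 17}


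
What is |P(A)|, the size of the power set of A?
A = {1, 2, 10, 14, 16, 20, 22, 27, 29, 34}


Set A = {1, 2, 10, 14, 16, 20, 22, 27, 29, 34}
|A| = 10
The power set P(A) contains all subsets of A.
|P(A)| = 2^|A| = 2^10 = 1024

1024


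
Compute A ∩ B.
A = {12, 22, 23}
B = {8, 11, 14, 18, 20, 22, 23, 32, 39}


Set A = {12, 22, 23}
Set B = {8, 11, 14, 18, 20, 22, 23, 32, 39}
A ∩ B includes only elements in both sets.
Check each element of A against B:
12 ✗, 22 ✓, 23 ✓
A ∩ B = {22, 23}

{22, 23}


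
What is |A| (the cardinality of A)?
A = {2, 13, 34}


Set A = {2, 13, 34}
Listing elements: 2, 13, 34
Counting: 3 elements
|A| = 3

3


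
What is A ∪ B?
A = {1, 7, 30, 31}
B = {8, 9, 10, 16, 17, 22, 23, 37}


Set A = {1, 7, 30, 31}
Set B = {8, 9, 10, 16, 17, 22, 23, 37}
A ∪ B includes all elements in either set.
Elements from A: {1, 7, 30, 31}
Elements from B not already included: {8, 9, 10, 16, 17, 22, 23, 37}
A ∪ B = {1, 7, 8, 9, 10, 16, 17, 22, 23, 30, 31, 37}

{1, 7, 8, 9, 10, 16, 17, 22, 23, 30, 31, 37}


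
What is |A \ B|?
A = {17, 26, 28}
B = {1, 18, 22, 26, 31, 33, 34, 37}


Set A = {17, 26, 28}
Set B = {1, 18, 22, 26, 31, 33, 34, 37}
A \ B = {17, 28}
|A \ B| = 2

2


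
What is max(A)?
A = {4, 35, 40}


Set A = {4, 35, 40}
Elements in ascending order: 4, 35, 40
The largest element is 40.

40


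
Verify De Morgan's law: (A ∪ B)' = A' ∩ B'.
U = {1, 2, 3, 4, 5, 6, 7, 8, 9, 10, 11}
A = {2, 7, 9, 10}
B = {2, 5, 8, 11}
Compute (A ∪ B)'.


U = {1, 2, 3, 4, 5, 6, 7, 8, 9, 10, 11}
A = {2, 7, 9, 10}, B = {2, 5, 8, 11}
A ∪ B = {2, 5, 7, 8, 9, 10, 11}
(A ∪ B)' = U \ (A ∪ B) = {1, 3, 4, 6}
Verification via A' ∩ B': A' = {1, 3, 4, 5, 6, 8, 11}, B' = {1, 3, 4, 6, 7, 9, 10}
A' ∩ B' = {1, 3, 4, 6} ✓

{1, 3, 4, 6}


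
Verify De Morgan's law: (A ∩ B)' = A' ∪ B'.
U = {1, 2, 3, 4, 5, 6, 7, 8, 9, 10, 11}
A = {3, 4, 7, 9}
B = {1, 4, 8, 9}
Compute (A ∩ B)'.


U = {1, 2, 3, 4, 5, 6, 7, 8, 9, 10, 11}
A = {3, 4, 7, 9}, B = {1, 4, 8, 9}
A ∩ B = {4, 9}
(A ∩ B)' = U \ (A ∩ B) = {1, 2, 3, 5, 6, 7, 8, 10, 11}
Verification via A' ∪ B': A' = {1, 2, 5, 6, 8, 10, 11}, B' = {2, 3, 5, 6, 7, 10, 11}
A' ∪ B' = {1, 2, 3, 5, 6, 7, 8, 10, 11} ✓

{1, 2, 3, 5, 6, 7, 8, 10, 11}


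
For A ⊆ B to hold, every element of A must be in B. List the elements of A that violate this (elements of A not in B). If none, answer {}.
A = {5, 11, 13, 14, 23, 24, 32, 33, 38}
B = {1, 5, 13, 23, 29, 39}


Set A = {5, 11, 13, 14, 23, 24, 32, 33, 38}
Set B = {1, 5, 13, 23, 29, 39}
Check each element of A against B:
5 ∈ B, 11 ∉ B (include), 13 ∈ B, 14 ∉ B (include), 23 ∈ B, 24 ∉ B (include), 32 ∉ B (include), 33 ∉ B (include), 38 ∉ B (include)
Elements of A not in B: {11, 14, 24, 32, 33, 38}

{11, 14, 24, 32, 33, 38}


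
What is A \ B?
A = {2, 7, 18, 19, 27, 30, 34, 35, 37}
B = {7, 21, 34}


Set A = {2, 7, 18, 19, 27, 30, 34, 35, 37}
Set B = {7, 21, 34}
A \ B includes elements in A that are not in B.
Check each element of A:
2 (not in B, keep), 7 (in B, remove), 18 (not in B, keep), 19 (not in B, keep), 27 (not in B, keep), 30 (not in B, keep), 34 (in B, remove), 35 (not in B, keep), 37 (not in B, keep)
A \ B = {2, 18, 19, 27, 30, 35, 37}

{2, 18, 19, 27, 30, 35, 37}


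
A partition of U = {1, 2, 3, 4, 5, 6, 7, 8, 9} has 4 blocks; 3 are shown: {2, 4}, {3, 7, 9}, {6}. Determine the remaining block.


U = {1, 2, 3, 4, 5, 6, 7, 8, 9}
Shown blocks: {2, 4}, {3, 7, 9}, {6}
A partition's blocks are pairwise disjoint and cover U, so the missing block = U \ (union of shown blocks).
Union of shown blocks: {2, 3, 4, 6, 7, 9}
Missing block = U \ (union) = {1, 5, 8}

{1, 5, 8}


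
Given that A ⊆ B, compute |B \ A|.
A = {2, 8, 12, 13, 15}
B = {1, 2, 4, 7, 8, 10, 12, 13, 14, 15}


Set A = {2, 8, 12, 13, 15}, |A| = 5
Set B = {1, 2, 4, 7, 8, 10, 12, 13, 14, 15}, |B| = 10
Since A ⊆ B: B \ A = {1, 4, 7, 10, 14}
|B| - |A| = 10 - 5 = 5

5


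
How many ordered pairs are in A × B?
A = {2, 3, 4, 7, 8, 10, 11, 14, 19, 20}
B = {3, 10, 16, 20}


Set A = {2, 3, 4, 7, 8, 10, 11, 14, 19, 20} has 10 elements.
Set B = {3, 10, 16, 20} has 4 elements.
|A × B| = |A| × |B| = 10 × 4 = 40

40


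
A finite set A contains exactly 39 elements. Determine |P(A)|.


The set has 39 elements.
The power set contains all possible subsets.
|P(A)| = 2^|A| = 2^39 = 549755813888

549755813888


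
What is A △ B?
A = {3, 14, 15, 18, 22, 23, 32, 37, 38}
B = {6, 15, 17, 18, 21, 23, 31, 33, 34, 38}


Set A = {3, 14, 15, 18, 22, 23, 32, 37, 38}
Set B = {6, 15, 17, 18, 21, 23, 31, 33, 34, 38}
A △ B = (A \ B) ∪ (B \ A)
Elements in A but not B: {3, 14, 22, 32, 37}
Elements in B but not A: {6, 17, 21, 31, 33, 34}
A △ B = {3, 6, 14, 17, 21, 22, 31, 32, 33, 34, 37}

{3, 6, 14, 17, 21, 22, 31, 32, 33, 34, 37}


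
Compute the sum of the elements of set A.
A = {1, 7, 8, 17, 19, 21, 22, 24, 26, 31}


Set A = {1, 7, 8, 17, 19, 21, 22, 24, 26, 31}
Sum = 1 + 7 + 8 + 17 + 19 + 21 + 22 + 24 + 26 + 31 = 176

176


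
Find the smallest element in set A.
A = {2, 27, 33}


Set A = {2, 27, 33}
Elements in ascending order: 2, 27, 33
The smallest element is 2.

2


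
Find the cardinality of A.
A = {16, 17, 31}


Set A = {16, 17, 31}
Listing elements: 16, 17, 31
Counting: 3 elements
|A| = 3

3


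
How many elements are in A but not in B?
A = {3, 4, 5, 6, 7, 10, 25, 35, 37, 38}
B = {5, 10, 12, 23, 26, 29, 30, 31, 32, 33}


Set A = {3, 4, 5, 6, 7, 10, 25, 35, 37, 38}
Set B = {5, 10, 12, 23, 26, 29, 30, 31, 32, 33}
A \ B = {3, 4, 6, 7, 25, 35, 37, 38}
|A \ B| = 8

8


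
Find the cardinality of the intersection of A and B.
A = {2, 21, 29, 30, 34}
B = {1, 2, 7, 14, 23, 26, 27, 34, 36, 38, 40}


Set A = {2, 21, 29, 30, 34}
Set B = {1, 2, 7, 14, 23, 26, 27, 34, 36, 38, 40}
A ∩ B = {2, 34}
|A ∩ B| = 2

2


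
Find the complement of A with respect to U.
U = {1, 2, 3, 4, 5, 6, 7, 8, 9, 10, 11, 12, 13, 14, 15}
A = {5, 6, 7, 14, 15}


Universal set U = {1, 2, 3, 4, 5, 6, 7, 8, 9, 10, 11, 12, 13, 14, 15}
Set A = {5, 6, 7, 14, 15}
A' = U \ A = elements in U but not in A
Checking each element of U:
1 (not in A, include), 2 (not in A, include), 3 (not in A, include), 4 (not in A, include), 5 (in A, exclude), 6 (in A, exclude), 7 (in A, exclude), 8 (not in A, include), 9 (not in A, include), 10 (not in A, include), 11 (not in A, include), 12 (not in A, include), 13 (not in A, include), 14 (in A, exclude), 15 (in A, exclude)
A' = {1, 2, 3, 4, 8, 9, 10, 11, 12, 13}

{1, 2, 3, 4, 8, 9, 10, 11, 12, 13}


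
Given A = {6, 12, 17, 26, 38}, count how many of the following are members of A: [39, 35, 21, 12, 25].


Set A = {6, 12, 17, 26, 38}
Candidates: [39, 35, 21, 12, 25]
Check each candidate:
39 ∉ A, 35 ∉ A, 21 ∉ A, 12 ∈ A, 25 ∉ A
Count of candidates in A: 1

1


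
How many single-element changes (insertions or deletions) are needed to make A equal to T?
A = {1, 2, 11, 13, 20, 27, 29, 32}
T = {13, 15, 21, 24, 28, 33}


Set A = {1, 2, 11, 13, 20, 27, 29, 32}
Set T = {13, 15, 21, 24, 28, 33}
Elements to remove from A (in A, not in T): {1, 2, 11, 20, 27, 29, 32} → 7 removals
Elements to add to A (in T, not in A): {15, 21, 24, 28, 33} → 5 additions
Total edits = 7 + 5 = 12

12


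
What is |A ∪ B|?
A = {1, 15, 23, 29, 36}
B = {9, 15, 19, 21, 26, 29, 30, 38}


Set A = {1, 15, 23, 29, 36}, |A| = 5
Set B = {9, 15, 19, 21, 26, 29, 30, 38}, |B| = 8
A ∩ B = {15, 29}, |A ∩ B| = 2
|A ∪ B| = |A| + |B| - |A ∩ B| = 5 + 8 - 2 = 11

11


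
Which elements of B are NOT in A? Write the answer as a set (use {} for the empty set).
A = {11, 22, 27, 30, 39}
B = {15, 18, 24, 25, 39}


Set A = {11, 22, 27, 30, 39}
Set B = {15, 18, 24, 25, 39}
Check each element of B against A:
15 ∉ A (include), 18 ∉ A (include), 24 ∉ A (include), 25 ∉ A (include), 39 ∈ A
Elements of B not in A: {15, 18, 24, 25}

{15, 18, 24, 25}


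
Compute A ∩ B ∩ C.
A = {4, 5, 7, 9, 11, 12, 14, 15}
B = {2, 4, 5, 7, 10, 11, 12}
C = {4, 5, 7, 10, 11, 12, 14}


Set A = {4, 5, 7, 9, 11, 12, 14, 15}
Set B = {2, 4, 5, 7, 10, 11, 12}
Set C = {4, 5, 7, 10, 11, 12, 14}
First, A ∩ B = {4, 5, 7, 11, 12}
Then, (A ∩ B) ∩ C = {4, 5, 7, 11, 12}

{4, 5, 7, 11, 12}


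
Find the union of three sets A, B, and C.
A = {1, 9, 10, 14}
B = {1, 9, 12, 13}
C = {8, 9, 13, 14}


Set A = {1, 9, 10, 14}
Set B = {1, 9, 12, 13}
Set C = {8, 9, 13, 14}
First, A ∪ B = {1, 9, 10, 12, 13, 14}
Then, (A ∪ B) ∪ C = {1, 8, 9, 10, 12, 13, 14}

{1, 8, 9, 10, 12, 13, 14}


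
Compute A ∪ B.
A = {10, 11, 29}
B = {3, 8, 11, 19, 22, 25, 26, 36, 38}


Set A = {10, 11, 29}
Set B = {3, 8, 11, 19, 22, 25, 26, 36, 38}
A ∪ B includes all elements in either set.
Elements from A: {10, 11, 29}
Elements from B not already included: {3, 8, 19, 22, 25, 26, 36, 38}
A ∪ B = {3, 8, 10, 11, 19, 22, 25, 26, 29, 36, 38}

{3, 8, 10, 11, 19, 22, 25, 26, 29, 36, 38}


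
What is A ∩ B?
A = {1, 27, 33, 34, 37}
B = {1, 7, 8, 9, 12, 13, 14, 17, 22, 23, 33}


Set A = {1, 27, 33, 34, 37}
Set B = {1, 7, 8, 9, 12, 13, 14, 17, 22, 23, 33}
A ∩ B includes only elements in both sets.
Check each element of A against B:
1 ✓, 27 ✗, 33 ✓, 34 ✗, 37 ✗
A ∩ B = {1, 33}

{1, 33}


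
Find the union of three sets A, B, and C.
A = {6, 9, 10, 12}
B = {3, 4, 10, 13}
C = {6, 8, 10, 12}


Set A = {6, 9, 10, 12}
Set B = {3, 4, 10, 13}
Set C = {6, 8, 10, 12}
First, A ∪ B = {3, 4, 6, 9, 10, 12, 13}
Then, (A ∪ B) ∪ C = {3, 4, 6, 8, 9, 10, 12, 13}

{3, 4, 6, 8, 9, 10, 12, 13}


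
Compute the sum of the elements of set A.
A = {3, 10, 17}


Set A = {3, 10, 17}
Sum = 3 + 10 + 17 = 30

30


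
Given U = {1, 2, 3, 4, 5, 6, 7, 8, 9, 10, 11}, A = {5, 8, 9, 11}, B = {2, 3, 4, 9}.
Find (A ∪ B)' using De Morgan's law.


U = {1, 2, 3, 4, 5, 6, 7, 8, 9, 10, 11}
A = {5, 8, 9, 11}, B = {2, 3, 4, 9}
A ∪ B = {2, 3, 4, 5, 8, 9, 11}
(A ∪ B)' = U \ (A ∪ B) = {1, 6, 7, 10}
Verification via A' ∩ B': A' = {1, 2, 3, 4, 6, 7, 10}, B' = {1, 5, 6, 7, 8, 10, 11}
A' ∩ B' = {1, 6, 7, 10} ✓

{1, 6, 7, 10}


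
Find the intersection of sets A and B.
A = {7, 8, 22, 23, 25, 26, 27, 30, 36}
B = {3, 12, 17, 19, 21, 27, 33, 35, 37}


Set A = {7, 8, 22, 23, 25, 26, 27, 30, 36}
Set B = {3, 12, 17, 19, 21, 27, 33, 35, 37}
A ∩ B includes only elements in both sets.
Check each element of A against B:
7 ✗, 8 ✗, 22 ✗, 23 ✗, 25 ✗, 26 ✗, 27 ✓, 30 ✗, 36 ✗
A ∩ B = {27}

{27}


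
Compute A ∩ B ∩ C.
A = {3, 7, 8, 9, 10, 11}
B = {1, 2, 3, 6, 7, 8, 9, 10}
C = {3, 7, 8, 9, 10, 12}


Set A = {3, 7, 8, 9, 10, 11}
Set B = {1, 2, 3, 6, 7, 8, 9, 10}
Set C = {3, 7, 8, 9, 10, 12}
First, A ∩ B = {3, 7, 8, 9, 10}
Then, (A ∩ B) ∩ C = {3, 7, 8, 9, 10}

{3, 7, 8, 9, 10}


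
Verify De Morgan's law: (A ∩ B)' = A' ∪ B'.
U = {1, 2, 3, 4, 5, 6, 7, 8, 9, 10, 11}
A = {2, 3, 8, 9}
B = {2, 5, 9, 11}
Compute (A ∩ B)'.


U = {1, 2, 3, 4, 5, 6, 7, 8, 9, 10, 11}
A = {2, 3, 8, 9}, B = {2, 5, 9, 11}
A ∩ B = {2, 9}
(A ∩ B)' = U \ (A ∩ B) = {1, 3, 4, 5, 6, 7, 8, 10, 11}
Verification via A' ∪ B': A' = {1, 4, 5, 6, 7, 10, 11}, B' = {1, 3, 4, 6, 7, 8, 10}
A' ∪ B' = {1, 3, 4, 5, 6, 7, 8, 10, 11} ✓

{1, 3, 4, 5, 6, 7, 8, 10, 11}


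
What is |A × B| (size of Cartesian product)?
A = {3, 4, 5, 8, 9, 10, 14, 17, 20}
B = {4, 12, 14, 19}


Set A = {3, 4, 5, 8, 9, 10, 14, 17, 20} has 9 elements.
Set B = {4, 12, 14, 19} has 4 elements.
|A × B| = |A| × |B| = 9 × 4 = 36

36


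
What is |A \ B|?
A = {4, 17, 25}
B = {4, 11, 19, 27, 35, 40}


Set A = {4, 17, 25}
Set B = {4, 11, 19, 27, 35, 40}
A \ B = {17, 25}
|A \ B| = 2

2


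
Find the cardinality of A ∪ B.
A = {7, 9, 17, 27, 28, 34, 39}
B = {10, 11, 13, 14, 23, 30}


Set A = {7, 9, 17, 27, 28, 34, 39}, |A| = 7
Set B = {10, 11, 13, 14, 23, 30}, |B| = 6
A ∩ B = {}, |A ∩ B| = 0
|A ∪ B| = |A| + |B| - |A ∩ B| = 7 + 6 - 0 = 13

13


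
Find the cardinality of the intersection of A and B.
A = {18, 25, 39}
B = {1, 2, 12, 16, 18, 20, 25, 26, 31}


Set A = {18, 25, 39}
Set B = {1, 2, 12, 16, 18, 20, 25, 26, 31}
A ∩ B = {18, 25}
|A ∩ B| = 2

2


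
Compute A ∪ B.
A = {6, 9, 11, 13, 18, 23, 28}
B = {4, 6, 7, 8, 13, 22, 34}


Set A = {6, 9, 11, 13, 18, 23, 28}
Set B = {4, 6, 7, 8, 13, 22, 34}
A ∪ B includes all elements in either set.
Elements from A: {6, 9, 11, 13, 18, 23, 28}
Elements from B not already included: {4, 7, 8, 22, 34}
A ∪ B = {4, 6, 7, 8, 9, 11, 13, 18, 22, 23, 28, 34}

{4, 6, 7, 8, 9, 11, 13, 18, 22, 23, 28, 34}


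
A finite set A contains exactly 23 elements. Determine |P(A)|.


The set has 23 elements.
The power set contains all possible subsets.
|P(A)| = 2^|A| = 2^23 = 8388608

8388608


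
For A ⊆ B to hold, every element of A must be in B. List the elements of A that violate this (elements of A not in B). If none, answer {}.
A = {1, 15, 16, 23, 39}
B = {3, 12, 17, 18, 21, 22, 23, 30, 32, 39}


Set A = {1, 15, 16, 23, 39}
Set B = {3, 12, 17, 18, 21, 22, 23, 30, 32, 39}
Check each element of A against B:
1 ∉ B (include), 15 ∉ B (include), 16 ∉ B (include), 23 ∈ B, 39 ∈ B
Elements of A not in B: {1, 15, 16}

{1, 15, 16}


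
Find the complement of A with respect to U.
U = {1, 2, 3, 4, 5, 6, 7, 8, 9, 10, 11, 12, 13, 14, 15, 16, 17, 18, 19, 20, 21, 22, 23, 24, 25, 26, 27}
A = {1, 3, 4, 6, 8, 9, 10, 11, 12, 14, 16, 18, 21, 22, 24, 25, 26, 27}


Universal set U = {1, 2, 3, 4, 5, 6, 7, 8, 9, 10, 11, 12, 13, 14, 15, 16, 17, 18, 19, 20, 21, 22, 23, 24, 25, 26, 27}
Set A = {1, 3, 4, 6, 8, 9, 10, 11, 12, 14, 16, 18, 21, 22, 24, 25, 26, 27}
A' = U \ A = elements in U but not in A
Checking each element of U:
1 (in A, exclude), 2 (not in A, include), 3 (in A, exclude), 4 (in A, exclude), 5 (not in A, include), 6 (in A, exclude), 7 (not in A, include), 8 (in A, exclude), 9 (in A, exclude), 10 (in A, exclude), 11 (in A, exclude), 12 (in A, exclude), 13 (not in A, include), 14 (in A, exclude), 15 (not in A, include), 16 (in A, exclude), 17 (not in A, include), 18 (in A, exclude), 19 (not in A, include), 20 (not in A, include), 21 (in A, exclude), 22 (in A, exclude), 23 (not in A, include), 24 (in A, exclude), 25 (in A, exclude), 26 (in A, exclude), 27 (in A, exclude)
A' = {2, 5, 7, 13, 15, 17, 19, 20, 23}

{2, 5, 7, 13, 15, 17, 19, 20, 23}


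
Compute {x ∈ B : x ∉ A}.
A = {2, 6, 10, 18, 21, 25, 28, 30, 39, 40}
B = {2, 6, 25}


Set A = {2, 6, 10, 18, 21, 25, 28, 30, 39, 40}
Set B = {2, 6, 25}
Check each element of B against A:
2 ∈ A, 6 ∈ A, 25 ∈ A
Elements of B not in A: {}

{}


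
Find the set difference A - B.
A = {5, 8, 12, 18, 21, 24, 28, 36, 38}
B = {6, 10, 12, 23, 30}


Set A = {5, 8, 12, 18, 21, 24, 28, 36, 38}
Set B = {6, 10, 12, 23, 30}
A \ B includes elements in A that are not in B.
Check each element of A:
5 (not in B, keep), 8 (not in B, keep), 12 (in B, remove), 18 (not in B, keep), 21 (not in B, keep), 24 (not in B, keep), 28 (not in B, keep), 36 (not in B, keep), 38 (not in B, keep)
A \ B = {5, 8, 18, 21, 24, 28, 36, 38}

{5, 8, 18, 21, 24, 28, 36, 38}


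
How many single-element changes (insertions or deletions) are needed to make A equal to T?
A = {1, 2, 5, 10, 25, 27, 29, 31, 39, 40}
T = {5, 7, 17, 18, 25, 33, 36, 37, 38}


Set A = {1, 2, 5, 10, 25, 27, 29, 31, 39, 40}
Set T = {5, 7, 17, 18, 25, 33, 36, 37, 38}
Elements to remove from A (in A, not in T): {1, 2, 10, 27, 29, 31, 39, 40} → 8 removals
Elements to add to A (in T, not in A): {7, 17, 18, 33, 36, 37, 38} → 7 additions
Total edits = 8 + 7 = 15

15


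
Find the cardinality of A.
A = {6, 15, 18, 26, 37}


Set A = {6, 15, 18, 26, 37}
Listing elements: 6, 15, 18, 26, 37
Counting: 5 elements
|A| = 5

5


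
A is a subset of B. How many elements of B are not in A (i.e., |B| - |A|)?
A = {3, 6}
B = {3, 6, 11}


Set A = {3, 6}, |A| = 2
Set B = {3, 6, 11}, |B| = 3
Since A ⊆ B: B \ A = {11}
|B| - |A| = 3 - 2 = 1

1


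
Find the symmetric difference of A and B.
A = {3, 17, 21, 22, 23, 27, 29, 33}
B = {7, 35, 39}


Set A = {3, 17, 21, 22, 23, 27, 29, 33}
Set B = {7, 35, 39}
A △ B = (A \ B) ∪ (B \ A)
Elements in A but not B: {3, 17, 21, 22, 23, 27, 29, 33}
Elements in B but not A: {7, 35, 39}
A △ B = {3, 7, 17, 21, 22, 23, 27, 29, 33, 35, 39}

{3, 7, 17, 21, 22, 23, 27, 29, 33, 35, 39}


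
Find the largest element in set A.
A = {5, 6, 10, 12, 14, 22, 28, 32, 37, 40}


Set A = {5, 6, 10, 12, 14, 22, 28, 32, 37, 40}
Elements in ascending order: 5, 6, 10, 12, 14, 22, 28, 32, 37, 40
The largest element is 40.

40


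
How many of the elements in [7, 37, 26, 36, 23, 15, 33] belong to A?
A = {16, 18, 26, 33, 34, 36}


Set A = {16, 18, 26, 33, 34, 36}
Candidates: [7, 37, 26, 36, 23, 15, 33]
Check each candidate:
7 ∉ A, 37 ∉ A, 26 ∈ A, 36 ∈ A, 23 ∉ A, 15 ∉ A, 33 ∈ A
Count of candidates in A: 3

3


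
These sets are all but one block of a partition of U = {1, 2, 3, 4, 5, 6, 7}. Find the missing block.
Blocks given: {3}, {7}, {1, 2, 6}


U = {1, 2, 3, 4, 5, 6, 7}
Shown blocks: {3}, {7}, {1, 2, 6}
A partition's blocks are pairwise disjoint and cover U, so the missing block = U \ (union of shown blocks).
Union of shown blocks: {1, 2, 3, 6, 7}
Missing block = U \ (union) = {4, 5}

{4, 5}


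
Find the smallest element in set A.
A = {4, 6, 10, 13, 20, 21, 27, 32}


Set A = {4, 6, 10, 13, 20, 21, 27, 32}
Elements in ascending order: 4, 6, 10, 13, 20, 21, 27, 32
The smallest element is 4.

4


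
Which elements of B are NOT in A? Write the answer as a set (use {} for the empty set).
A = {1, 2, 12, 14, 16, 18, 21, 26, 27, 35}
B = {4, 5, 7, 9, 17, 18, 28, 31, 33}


Set A = {1, 2, 12, 14, 16, 18, 21, 26, 27, 35}
Set B = {4, 5, 7, 9, 17, 18, 28, 31, 33}
Check each element of B against A:
4 ∉ A (include), 5 ∉ A (include), 7 ∉ A (include), 9 ∉ A (include), 17 ∉ A (include), 18 ∈ A, 28 ∉ A (include), 31 ∉ A (include), 33 ∉ A (include)
Elements of B not in A: {4, 5, 7, 9, 17, 28, 31, 33}

{4, 5, 7, 9, 17, 28, 31, 33}


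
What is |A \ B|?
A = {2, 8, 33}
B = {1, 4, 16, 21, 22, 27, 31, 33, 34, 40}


Set A = {2, 8, 33}
Set B = {1, 4, 16, 21, 22, 27, 31, 33, 34, 40}
A \ B = {2, 8}
|A \ B| = 2

2


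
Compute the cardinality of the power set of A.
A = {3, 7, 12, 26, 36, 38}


Set A = {3, 7, 12, 26, 36, 38}
|A| = 6
The power set P(A) contains all subsets of A.
|P(A)| = 2^|A| = 2^6 = 64

64


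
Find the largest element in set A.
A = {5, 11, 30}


Set A = {5, 11, 30}
Elements in ascending order: 5, 11, 30
The largest element is 30.

30


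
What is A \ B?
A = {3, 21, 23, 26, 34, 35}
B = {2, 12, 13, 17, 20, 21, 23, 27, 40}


Set A = {3, 21, 23, 26, 34, 35}
Set B = {2, 12, 13, 17, 20, 21, 23, 27, 40}
A \ B includes elements in A that are not in B.
Check each element of A:
3 (not in B, keep), 21 (in B, remove), 23 (in B, remove), 26 (not in B, keep), 34 (not in B, keep), 35 (not in B, keep)
A \ B = {3, 26, 34, 35}

{3, 26, 34, 35}


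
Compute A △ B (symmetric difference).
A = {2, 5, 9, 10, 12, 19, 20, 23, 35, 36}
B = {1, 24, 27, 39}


Set A = {2, 5, 9, 10, 12, 19, 20, 23, 35, 36}
Set B = {1, 24, 27, 39}
A △ B = (A \ B) ∪ (B \ A)
Elements in A but not B: {2, 5, 9, 10, 12, 19, 20, 23, 35, 36}
Elements in B but not A: {1, 24, 27, 39}
A △ B = {1, 2, 5, 9, 10, 12, 19, 20, 23, 24, 27, 35, 36, 39}

{1, 2, 5, 9, 10, 12, 19, 20, 23, 24, 27, 35, 36, 39}


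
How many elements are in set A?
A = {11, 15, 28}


Set A = {11, 15, 28}
Listing elements: 11, 15, 28
Counting: 3 elements
|A| = 3

3


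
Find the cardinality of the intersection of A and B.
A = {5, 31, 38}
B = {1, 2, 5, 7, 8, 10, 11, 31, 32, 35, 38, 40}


Set A = {5, 31, 38}
Set B = {1, 2, 5, 7, 8, 10, 11, 31, 32, 35, 38, 40}
A ∩ B = {5, 31, 38}
|A ∩ B| = 3

3


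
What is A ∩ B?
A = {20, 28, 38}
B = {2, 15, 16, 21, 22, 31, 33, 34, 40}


Set A = {20, 28, 38}
Set B = {2, 15, 16, 21, 22, 31, 33, 34, 40}
A ∩ B includes only elements in both sets.
Check each element of A against B:
20 ✗, 28 ✗, 38 ✗
A ∩ B = {}

{}


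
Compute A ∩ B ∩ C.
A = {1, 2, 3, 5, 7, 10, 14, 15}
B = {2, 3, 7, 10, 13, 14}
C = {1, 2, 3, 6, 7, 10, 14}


Set A = {1, 2, 3, 5, 7, 10, 14, 15}
Set B = {2, 3, 7, 10, 13, 14}
Set C = {1, 2, 3, 6, 7, 10, 14}
First, A ∩ B = {2, 3, 7, 10, 14}
Then, (A ∩ B) ∩ C = {2, 3, 7, 10, 14}

{2, 3, 7, 10, 14}


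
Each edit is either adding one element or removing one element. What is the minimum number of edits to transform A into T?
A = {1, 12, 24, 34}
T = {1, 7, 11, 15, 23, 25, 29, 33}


Set A = {1, 12, 24, 34}
Set T = {1, 7, 11, 15, 23, 25, 29, 33}
Elements to remove from A (in A, not in T): {12, 24, 34} → 3 removals
Elements to add to A (in T, not in A): {7, 11, 15, 23, 25, 29, 33} → 7 additions
Total edits = 3 + 7 = 10

10
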